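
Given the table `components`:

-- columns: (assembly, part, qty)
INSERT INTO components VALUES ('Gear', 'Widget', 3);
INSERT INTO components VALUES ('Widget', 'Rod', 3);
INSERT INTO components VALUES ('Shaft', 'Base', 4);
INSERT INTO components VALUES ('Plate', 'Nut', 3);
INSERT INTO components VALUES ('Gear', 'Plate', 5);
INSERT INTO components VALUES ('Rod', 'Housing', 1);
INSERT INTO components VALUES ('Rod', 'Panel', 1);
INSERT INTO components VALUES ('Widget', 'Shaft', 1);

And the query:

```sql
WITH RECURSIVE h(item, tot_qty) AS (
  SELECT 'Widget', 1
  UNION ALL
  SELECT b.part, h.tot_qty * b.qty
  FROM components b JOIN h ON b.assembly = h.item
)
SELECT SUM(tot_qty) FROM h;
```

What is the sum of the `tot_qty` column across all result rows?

15

Base: (Widget, tot_qty=1).
Iteration 1: components of {Widget} -> Rod = 1*3 = 3, Shaft = 1*1 = 1.
Iteration 2: components of {Rod,Shaft} -> Base = 1*4 = 4, Housing = 3*1 = 3, Panel = 3*1 = 3.
Iteration 3: no further components; recursion stops.
SUM(tot_qty) = 1 + 1 + 3 + 4 + 3 + 3 = 15.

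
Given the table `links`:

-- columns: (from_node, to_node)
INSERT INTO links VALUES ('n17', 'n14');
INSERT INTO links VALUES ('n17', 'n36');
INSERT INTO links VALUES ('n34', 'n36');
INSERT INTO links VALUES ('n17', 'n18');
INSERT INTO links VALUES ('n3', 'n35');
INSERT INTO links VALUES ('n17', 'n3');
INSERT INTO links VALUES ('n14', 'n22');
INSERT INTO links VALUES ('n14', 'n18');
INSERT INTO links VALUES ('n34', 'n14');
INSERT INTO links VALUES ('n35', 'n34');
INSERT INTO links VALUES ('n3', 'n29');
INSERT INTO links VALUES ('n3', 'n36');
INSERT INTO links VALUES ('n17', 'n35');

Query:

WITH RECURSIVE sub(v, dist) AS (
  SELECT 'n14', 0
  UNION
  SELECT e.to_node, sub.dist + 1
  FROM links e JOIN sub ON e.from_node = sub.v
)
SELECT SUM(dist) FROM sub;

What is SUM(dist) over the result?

Base: (n14, dist=0).
Iteration 1: edges from {n14} -> (n18, dist=1), (n22, dist=1).
Iteration 2: no outgoing edges from {n18,n22}; recursion stops.
SUM(dist) = 0 + 1 + 1 = 2.

2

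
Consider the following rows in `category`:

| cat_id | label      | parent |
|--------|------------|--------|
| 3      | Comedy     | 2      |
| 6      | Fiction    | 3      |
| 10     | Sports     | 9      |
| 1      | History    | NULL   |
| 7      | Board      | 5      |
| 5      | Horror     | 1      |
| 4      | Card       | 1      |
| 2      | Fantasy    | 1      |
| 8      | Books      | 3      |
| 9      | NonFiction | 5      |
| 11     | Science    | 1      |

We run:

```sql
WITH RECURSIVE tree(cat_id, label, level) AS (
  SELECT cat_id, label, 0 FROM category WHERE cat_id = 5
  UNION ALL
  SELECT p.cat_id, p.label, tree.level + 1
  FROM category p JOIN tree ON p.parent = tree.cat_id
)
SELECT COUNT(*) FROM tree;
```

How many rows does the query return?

Base: cat_id=5 (Horror) at level 0.
Iteration 1: rows with parent in {5} -> Board (id 7, level 1), NonFiction (id 9, level 1).
Iteration 2: rows with parent in {7,9} -> Sports (id 10, level 2).
Iteration 3: no rows with parent in {10}; recursion stops.
Total rows emitted: 4.

4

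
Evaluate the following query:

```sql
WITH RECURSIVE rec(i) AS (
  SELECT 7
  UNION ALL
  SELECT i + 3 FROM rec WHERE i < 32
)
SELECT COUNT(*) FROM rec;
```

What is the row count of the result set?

10

Base: i=7.
Iteration 1: 7 < 32 holds -> i = 7 + 3 = 10.
Iteration 2: 10 < 32 holds -> i = 10 + 3 = 13.
Iteration 3: 13 < 32 holds -> i = 13 + 3 = 16.
Iteration 4: 16 < 32 holds -> i = 16 + 3 = 19.
Iteration 5: 19 < 32 holds -> i = 19 + 3 = 22.
Iteration 6: 22 < 32 holds -> i = 22 + 3 = 25.
Iteration 7: 25 < 32 holds -> i = 25 + 3 = 28.
Iteration 8: 28 < 32 holds -> i = 28 + 3 = 31.
Iteration 9: 31 < 32 holds -> i = 31 + 3 = 34.
Iteration 10: 34 < 32 fails; recursion stops.
Total rows emitted: 10.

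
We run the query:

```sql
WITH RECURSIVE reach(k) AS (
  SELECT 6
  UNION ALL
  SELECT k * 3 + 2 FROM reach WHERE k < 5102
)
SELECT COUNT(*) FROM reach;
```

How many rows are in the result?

7

Base: k=6.
Iteration 1: 6 < 5102 holds -> k = 6 * 3 + 2 = 20.
Iteration 2: 20 < 5102 holds -> k = 20 * 3 + 2 = 62.
Iteration 3: 62 < 5102 holds -> k = 62 * 3 + 2 = 188.
Iteration 4: 188 < 5102 holds -> k = 188 * 3 + 2 = 566.
Iteration 5: 566 < 5102 holds -> k = 566 * 3 + 2 = 1700.
Iteration 6: 1700 < 5102 holds -> k = 1700 * 3 + 2 = 5102.
Iteration 7: 5102 < 5102 fails; recursion stops.
Total rows emitted: 7.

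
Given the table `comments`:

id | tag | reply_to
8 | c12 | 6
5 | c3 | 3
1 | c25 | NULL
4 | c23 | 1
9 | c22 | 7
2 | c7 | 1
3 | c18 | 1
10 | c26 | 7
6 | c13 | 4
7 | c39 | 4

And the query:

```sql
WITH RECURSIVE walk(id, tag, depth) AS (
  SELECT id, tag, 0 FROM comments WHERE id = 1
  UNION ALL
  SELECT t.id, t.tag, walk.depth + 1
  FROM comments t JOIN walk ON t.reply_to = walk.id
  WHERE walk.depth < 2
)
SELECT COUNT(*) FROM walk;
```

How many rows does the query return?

7

Base: id=1 (c25) at depth 0.
Iteration 1: rows with reply_to in {1} -> c7 (id 2, depth 1), c18 (id 3, depth 1), c23 (id 4, depth 1).
Iteration 2: rows with reply_to in {2,3,4} -> c3 (id 5, depth 2), c13 (id 6, depth 2), c39 (id 7, depth 2).
Iteration 3: depth < 2 fails for all current rows; recursion stops.
Total rows emitted: 7.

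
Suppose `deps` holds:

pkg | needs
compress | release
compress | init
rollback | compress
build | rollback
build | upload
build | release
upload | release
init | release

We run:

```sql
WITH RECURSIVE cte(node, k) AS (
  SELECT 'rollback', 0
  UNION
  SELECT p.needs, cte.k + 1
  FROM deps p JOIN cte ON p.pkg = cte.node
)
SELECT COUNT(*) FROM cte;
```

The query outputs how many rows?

5

Base: (rollback, k=0).
Iteration 1: edges from {rollback} -> (compress, k=1).
Iteration 2: edges from {compress} -> (init, k=2), (release, k=2).
Iteration 3: edges from {init,release} -> (release, k=3).
Iteration 4: no outgoing edges from {release}; recursion stops.
Total rows emitted: 5.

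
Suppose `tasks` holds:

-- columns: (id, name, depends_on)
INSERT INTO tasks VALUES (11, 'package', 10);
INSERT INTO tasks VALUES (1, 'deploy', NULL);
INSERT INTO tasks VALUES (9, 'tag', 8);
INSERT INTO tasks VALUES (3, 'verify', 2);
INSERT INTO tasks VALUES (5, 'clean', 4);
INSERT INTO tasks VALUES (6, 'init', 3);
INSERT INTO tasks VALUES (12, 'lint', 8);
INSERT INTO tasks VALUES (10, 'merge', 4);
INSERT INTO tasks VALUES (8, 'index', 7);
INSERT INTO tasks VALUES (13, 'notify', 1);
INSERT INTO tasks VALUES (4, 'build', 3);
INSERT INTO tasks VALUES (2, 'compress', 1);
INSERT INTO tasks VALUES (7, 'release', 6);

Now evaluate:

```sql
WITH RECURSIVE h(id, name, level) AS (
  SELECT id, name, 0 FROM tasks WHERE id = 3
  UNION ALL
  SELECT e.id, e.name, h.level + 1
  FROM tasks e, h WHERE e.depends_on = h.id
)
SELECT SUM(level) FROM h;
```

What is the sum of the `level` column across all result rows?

Base: id=3 (verify) at level 0.
Iteration 1: rows with depends_on in {3} -> build (id 4, level 1), init (id 6, level 1).
Iteration 2: rows with depends_on in {4,6} -> clean (id 5, level 2), release (id 7, level 2), merge (id 10, level 2).
Iteration 3: rows with depends_on in {5,7,10} -> index (id 8, level 3), package (id 11, level 3).
Iteration 4: rows with depends_on in {8,11} -> tag (id 9, level 4), lint (id 12, level 4).
Iteration 5: no rows with depends_on in {9,12}; recursion stops.
SUM(level) = 0 + 1 + 1 + 2 + 2 + 2 + 3 + 3 + 4 + 4 = 22.

22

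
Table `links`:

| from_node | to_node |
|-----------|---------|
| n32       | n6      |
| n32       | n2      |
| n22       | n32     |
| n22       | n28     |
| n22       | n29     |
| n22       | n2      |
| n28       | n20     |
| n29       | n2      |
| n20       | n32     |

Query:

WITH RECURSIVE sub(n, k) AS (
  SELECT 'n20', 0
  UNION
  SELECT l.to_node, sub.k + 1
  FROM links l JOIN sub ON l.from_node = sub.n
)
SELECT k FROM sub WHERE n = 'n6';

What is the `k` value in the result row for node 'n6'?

2

Base: (n20, k=0).
Iteration 1: edges from {n20} -> (n32, k=1).
Iteration 2: edges from {n32} -> (n2, k=2), (n6, k=2).
Iteration 3: no outgoing edges from {n2,n6}; recursion stops.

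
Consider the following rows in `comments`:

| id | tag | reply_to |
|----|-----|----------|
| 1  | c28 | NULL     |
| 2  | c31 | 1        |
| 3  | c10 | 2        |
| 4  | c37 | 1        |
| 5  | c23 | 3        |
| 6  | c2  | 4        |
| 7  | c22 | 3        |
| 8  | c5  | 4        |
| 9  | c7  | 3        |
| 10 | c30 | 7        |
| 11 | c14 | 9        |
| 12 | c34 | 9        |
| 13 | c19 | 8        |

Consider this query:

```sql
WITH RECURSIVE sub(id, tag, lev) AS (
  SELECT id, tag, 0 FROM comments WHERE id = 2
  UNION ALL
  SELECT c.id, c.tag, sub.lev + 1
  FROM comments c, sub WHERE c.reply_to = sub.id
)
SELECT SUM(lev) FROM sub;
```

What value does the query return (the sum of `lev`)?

16

Base: id=2 (c31) at lev 0.
Iteration 1: rows with reply_to in {2} -> c10 (id 3, lev 1).
Iteration 2: rows with reply_to in {3} -> c23 (id 5, lev 2), c22 (id 7, lev 2), c7 (id 9, lev 2).
Iteration 3: rows with reply_to in {5,7,9} -> c30 (id 10, lev 3), c14 (id 11, lev 3), c34 (id 12, lev 3).
Iteration 4: no rows with reply_to in {10,11,12}; recursion stops.
SUM(lev) = 0 + 1 + 2 + 2 + 2 + 3 + 3 + 3 = 16.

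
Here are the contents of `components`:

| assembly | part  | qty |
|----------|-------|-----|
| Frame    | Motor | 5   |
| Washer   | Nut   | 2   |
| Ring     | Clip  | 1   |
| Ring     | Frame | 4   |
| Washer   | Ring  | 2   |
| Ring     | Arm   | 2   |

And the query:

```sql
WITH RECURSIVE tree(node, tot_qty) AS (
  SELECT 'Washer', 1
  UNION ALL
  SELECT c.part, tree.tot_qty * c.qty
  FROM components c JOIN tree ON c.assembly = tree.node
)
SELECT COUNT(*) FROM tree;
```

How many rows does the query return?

Base: (Washer, tot_qty=1).
Iteration 1: components of {Washer} -> Nut = 1*2 = 2, Ring = 1*2 = 2.
Iteration 2: components of {Nut,Ring} -> Arm = 2*2 = 4, Clip = 2*1 = 2, Frame = 2*4 = 8.
Iteration 3: components of {Arm,Clip,Frame} -> Motor = 8*5 = 40.
Iteration 4: no further components; recursion stops.
Total rows emitted: 7.

7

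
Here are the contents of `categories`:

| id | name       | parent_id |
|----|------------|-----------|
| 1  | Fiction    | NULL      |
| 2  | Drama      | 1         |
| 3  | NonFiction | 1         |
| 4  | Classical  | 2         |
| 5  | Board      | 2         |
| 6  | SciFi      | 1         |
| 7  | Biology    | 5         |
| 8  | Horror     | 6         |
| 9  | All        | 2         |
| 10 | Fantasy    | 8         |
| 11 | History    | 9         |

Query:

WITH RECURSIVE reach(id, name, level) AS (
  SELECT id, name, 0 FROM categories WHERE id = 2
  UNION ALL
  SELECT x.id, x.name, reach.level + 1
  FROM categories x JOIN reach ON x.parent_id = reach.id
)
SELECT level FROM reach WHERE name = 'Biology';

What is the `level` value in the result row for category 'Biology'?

Base: id=2 (Drama) at level 0.
Iteration 1: rows with parent_id in {2} -> Classical (id 4, level 1), Board (id 5, level 1), All (id 9, level 1).
Iteration 2: rows with parent_id in {4,5,9} -> Biology (id 7, level 2), History (id 11, level 2).
Iteration 3: no rows with parent_id in {7,11}; recursion stops.

2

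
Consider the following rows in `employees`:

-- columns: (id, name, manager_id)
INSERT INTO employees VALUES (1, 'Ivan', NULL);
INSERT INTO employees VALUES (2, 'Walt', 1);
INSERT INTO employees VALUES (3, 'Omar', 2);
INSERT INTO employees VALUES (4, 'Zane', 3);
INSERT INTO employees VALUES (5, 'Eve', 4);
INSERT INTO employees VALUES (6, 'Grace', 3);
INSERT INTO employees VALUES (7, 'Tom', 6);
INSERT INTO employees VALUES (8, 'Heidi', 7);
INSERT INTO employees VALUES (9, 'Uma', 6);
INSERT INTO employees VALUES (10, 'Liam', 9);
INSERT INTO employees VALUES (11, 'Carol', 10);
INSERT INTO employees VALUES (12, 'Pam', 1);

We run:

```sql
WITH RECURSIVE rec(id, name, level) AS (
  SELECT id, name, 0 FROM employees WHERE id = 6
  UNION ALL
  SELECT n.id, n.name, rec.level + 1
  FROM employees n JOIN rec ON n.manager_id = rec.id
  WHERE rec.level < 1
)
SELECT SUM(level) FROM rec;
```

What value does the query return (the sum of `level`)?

2

Base: id=6 (Grace) at level 0.
Iteration 1: rows with manager_id in {6} -> Tom (id 7, level 1), Uma (id 9, level 1).
Iteration 2: level < 1 fails for all current rows; recursion stops.
SUM(level) = 0 + 1 + 1 = 2.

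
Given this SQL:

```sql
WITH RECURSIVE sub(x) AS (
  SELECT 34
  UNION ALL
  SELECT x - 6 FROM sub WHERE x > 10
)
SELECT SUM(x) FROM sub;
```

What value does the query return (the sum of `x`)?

110

Base: x=34.
Iteration 1: 34 > 10 holds -> x = 34 - 6 = 28.
Iteration 2: 28 > 10 holds -> x = 28 - 6 = 22.
Iteration 3: 22 > 10 holds -> x = 22 - 6 = 16.
Iteration 4: 16 > 10 holds -> x = 16 - 6 = 10.
Iteration 5: 10 > 10 fails; recursion stops.
SUM(x) = 34 + 28 + 22 + 16 + 10 = 110.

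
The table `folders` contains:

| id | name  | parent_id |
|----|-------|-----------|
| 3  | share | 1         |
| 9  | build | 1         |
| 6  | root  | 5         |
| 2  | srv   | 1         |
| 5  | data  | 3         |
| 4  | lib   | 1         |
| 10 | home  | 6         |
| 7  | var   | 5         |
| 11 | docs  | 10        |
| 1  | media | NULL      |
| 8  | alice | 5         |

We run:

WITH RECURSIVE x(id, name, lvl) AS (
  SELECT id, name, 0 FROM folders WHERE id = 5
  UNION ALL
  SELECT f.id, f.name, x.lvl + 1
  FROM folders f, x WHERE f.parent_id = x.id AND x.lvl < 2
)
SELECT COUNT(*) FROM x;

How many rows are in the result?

Base: id=5 (data) at lvl 0.
Iteration 1: rows with parent_id in {5} -> root (id 6, lvl 1), var (id 7, lvl 1), alice (id 8, lvl 1).
Iteration 2: rows with parent_id in {6,7,8} -> home (id 10, lvl 2).
Iteration 3: lvl < 2 fails for all current rows; recursion stops.
Total rows emitted: 5.

5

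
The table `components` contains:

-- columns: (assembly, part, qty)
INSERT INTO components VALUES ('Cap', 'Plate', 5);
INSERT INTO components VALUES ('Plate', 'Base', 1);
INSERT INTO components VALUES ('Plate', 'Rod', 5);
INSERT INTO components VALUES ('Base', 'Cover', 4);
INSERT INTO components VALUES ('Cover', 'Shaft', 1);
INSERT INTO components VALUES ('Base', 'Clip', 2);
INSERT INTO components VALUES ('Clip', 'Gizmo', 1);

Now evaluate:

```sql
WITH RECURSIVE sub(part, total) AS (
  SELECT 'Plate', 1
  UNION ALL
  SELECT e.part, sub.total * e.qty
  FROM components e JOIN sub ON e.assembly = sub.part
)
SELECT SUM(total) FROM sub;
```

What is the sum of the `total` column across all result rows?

Base: (Plate, total=1).
Iteration 1: components of {Plate} -> Base = 1*1 = 1, Rod = 1*5 = 5.
Iteration 2: components of {Base,Rod} -> Clip = 1*2 = 2, Cover = 1*4 = 4.
Iteration 3: components of {Clip,Cover} -> Gizmo = 2*1 = 2, Shaft = 4*1 = 4.
Iteration 4: no further components; recursion stops.
SUM(total) = 1 + 1 + 5 + 4 + 2 + 4 + 2 = 19.

19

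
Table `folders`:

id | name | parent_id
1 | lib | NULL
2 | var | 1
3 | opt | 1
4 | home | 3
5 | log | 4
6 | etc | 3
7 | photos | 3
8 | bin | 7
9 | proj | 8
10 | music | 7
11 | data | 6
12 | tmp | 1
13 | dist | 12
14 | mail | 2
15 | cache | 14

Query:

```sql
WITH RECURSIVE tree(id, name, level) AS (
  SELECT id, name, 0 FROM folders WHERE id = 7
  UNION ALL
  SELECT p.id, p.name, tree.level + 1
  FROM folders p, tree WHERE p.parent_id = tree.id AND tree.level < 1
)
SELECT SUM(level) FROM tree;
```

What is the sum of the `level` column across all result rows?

Base: id=7 (photos) at level 0.
Iteration 1: rows with parent_id in {7} -> bin (id 8, level 1), music (id 10, level 1).
Iteration 2: level < 1 fails for all current rows; recursion stops.
SUM(level) = 0 + 1 + 1 = 2.

2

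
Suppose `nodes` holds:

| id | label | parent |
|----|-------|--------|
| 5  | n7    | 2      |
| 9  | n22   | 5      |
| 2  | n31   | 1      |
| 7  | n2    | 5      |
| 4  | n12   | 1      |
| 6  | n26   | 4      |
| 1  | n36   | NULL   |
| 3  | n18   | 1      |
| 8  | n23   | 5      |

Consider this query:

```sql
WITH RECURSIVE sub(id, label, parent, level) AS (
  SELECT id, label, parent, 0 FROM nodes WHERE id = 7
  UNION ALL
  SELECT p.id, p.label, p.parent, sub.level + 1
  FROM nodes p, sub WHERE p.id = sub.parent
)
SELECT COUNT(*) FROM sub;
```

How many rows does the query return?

Base: id=7 (n2), parent=5, level 0.
Iteration 1: join on id=5 -> n7 (id 5, parent=2, level 1).
Iteration 2: join on id=2 -> n31 (id 2, parent=1, level 2).
Iteration 3: join on id=1 -> n36 (id 1, parent=NULL, level 3).
Iteration 4: parent is NULL; no match; recursion stops.
Total rows emitted: 4.

4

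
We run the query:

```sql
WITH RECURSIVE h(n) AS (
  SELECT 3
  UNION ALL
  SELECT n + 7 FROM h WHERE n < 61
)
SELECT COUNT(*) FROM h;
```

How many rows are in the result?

10

Base: n=3.
Iteration 1: 3 < 61 holds -> n = 3 + 7 = 10.
Iteration 2: 10 < 61 holds -> n = 10 + 7 = 17.
Iteration 3: 17 < 61 holds -> n = 17 + 7 = 24.
Iteration 4: 24 < 61 holds -> n = 24 + 7 = 31.
Iteration 5: 31 < 61 holds -> n = 31 + 7 = 38.
Iteration 6: 38 < 61 holds -> n = 38 + 7 = 45.
Iteration 7: 45 < 61 holds -> n = 45 + 7 = 52.
Iteration 8: 52 < 61 holds -> n = 52 + 7 = 59.
Iteration 9: 59 < 61 holds -> n = 59 + 7 = 66.
Iteration 10: 66 < 61 fails; recursion stops.
Total rows emitted: 10.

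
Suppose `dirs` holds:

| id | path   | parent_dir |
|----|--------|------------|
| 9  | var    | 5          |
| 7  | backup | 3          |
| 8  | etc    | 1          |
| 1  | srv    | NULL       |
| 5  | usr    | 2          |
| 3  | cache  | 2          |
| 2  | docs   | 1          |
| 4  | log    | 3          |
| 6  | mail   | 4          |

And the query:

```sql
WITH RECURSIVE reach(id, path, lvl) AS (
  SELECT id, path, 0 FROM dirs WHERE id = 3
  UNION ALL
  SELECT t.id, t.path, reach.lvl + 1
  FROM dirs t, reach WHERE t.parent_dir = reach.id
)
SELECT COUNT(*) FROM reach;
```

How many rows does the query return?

Base: id=3 (cache) at lvl 0.
Iteration 1: rows with parent_dir in {3} -> log (id 4, lvl 1), backup (id 7, lvl 1).
Iteration 2: rows with parent_dir in {4,7} -> mail (id 6, lvl 2).
Iteration 3: no rows with parent_dir in {6}; recursion stops.
Total rows emitted: 4.

4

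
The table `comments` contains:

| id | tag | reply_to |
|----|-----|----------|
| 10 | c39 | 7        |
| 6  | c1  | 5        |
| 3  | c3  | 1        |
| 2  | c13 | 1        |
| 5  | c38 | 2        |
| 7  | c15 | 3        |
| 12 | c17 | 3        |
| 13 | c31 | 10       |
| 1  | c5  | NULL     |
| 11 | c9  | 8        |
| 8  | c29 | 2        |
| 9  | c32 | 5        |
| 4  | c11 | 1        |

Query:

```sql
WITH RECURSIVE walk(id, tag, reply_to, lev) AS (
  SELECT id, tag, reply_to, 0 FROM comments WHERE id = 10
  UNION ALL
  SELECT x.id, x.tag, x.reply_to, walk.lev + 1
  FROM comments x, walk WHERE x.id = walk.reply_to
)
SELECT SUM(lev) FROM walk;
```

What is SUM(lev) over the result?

Base: id=10 (c39), reply_to=7, lev 0.
Iteration 1: join on id=7 -> c15 (id 7, reply_to=3, lev 1).
Iteration 2: join on id=3 -> c3 (id 3, reply_to=1, lev 2).
Iteration 3: join on id=1 -> c5 (id 1, reply_to=NULL, lev 3).
Iteration 4: reply_to is NULL; no match; recursion stops.
SUM(lev) = 0 + 1 + 2 + 3 = 6.

6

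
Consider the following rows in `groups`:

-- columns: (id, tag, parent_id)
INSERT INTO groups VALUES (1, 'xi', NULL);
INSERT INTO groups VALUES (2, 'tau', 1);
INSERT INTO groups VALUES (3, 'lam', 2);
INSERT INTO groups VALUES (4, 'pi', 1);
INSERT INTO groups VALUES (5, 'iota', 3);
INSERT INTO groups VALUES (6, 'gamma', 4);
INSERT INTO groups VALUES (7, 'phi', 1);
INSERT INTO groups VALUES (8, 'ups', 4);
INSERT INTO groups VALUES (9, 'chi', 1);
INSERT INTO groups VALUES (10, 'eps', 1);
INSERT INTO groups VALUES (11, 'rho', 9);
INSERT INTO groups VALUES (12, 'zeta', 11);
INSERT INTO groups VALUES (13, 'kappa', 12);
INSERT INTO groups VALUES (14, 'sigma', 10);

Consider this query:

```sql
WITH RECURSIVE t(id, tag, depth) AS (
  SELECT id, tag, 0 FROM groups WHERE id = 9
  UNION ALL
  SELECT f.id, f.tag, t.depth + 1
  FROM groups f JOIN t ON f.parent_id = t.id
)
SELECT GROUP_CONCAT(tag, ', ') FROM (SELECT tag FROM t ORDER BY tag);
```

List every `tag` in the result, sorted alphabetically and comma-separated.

Base: id=9 (chi) at depth 0.
Iteration 1: rows with parent_id in {9} -> rho (id 11, depth 1).
Iteration 2: rows with parent_id in {11} -> zeta (id 12, depth 2).
Iteration 3: rows with parent_id in {12} -> kappa (id 13, depth 3).
Iteration 4: no rows with parent_id in {13}; recursion stops.

chi, kappa, rho, zeta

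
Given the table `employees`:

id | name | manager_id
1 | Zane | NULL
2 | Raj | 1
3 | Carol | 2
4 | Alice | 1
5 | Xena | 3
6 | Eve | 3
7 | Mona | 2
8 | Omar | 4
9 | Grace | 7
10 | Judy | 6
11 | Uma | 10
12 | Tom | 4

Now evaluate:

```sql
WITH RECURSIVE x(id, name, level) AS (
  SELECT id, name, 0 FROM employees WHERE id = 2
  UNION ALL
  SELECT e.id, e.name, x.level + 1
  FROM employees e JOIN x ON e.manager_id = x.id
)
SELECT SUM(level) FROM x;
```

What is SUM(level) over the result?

15

Base: id=2 (Raj) at level 0.
Iteration 1: rows with manager_id in {2} -> Carol (id 3, level 1), Mona (id 7, level 1).
Iteration 2: rows with manager_id in {3,7} -> Xena (id 5, level 2), Eve (id 6, level 2), Grace (id 9, level 2).
Iteration 3: rows with manager_id in {5,6,9} -> Judy (id 10, level 3).
Iteration 4: rows with manager_id in {10} -> Uma (id 11, level 4).
Iteration 5: no rows with manager_id in {11}; recursion stops.
SUM(level) = 0 + 1 + 1 + 2 + 2 + 2 + 3 + 4 = 15.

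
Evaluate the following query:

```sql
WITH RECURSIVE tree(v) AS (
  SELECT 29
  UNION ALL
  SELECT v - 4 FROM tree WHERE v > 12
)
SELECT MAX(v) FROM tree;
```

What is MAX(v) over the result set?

29

Base: v=29.
Iteration 1: 29 > 12 holds -> v = 29 - 4 = 25.
Iteration 2: 25 > 12 holds -> v = 25 - 4 = 21.
Iteration 3: 21 > 12 holds -> v = 21 - 4 = 17.
Iteration 4: 17 > 12 holds -> v = 17 - 4 = 13.
Iteration 5: 13 > 12 holds -> v = 13 - 4 = 9.
Iteration 6: 9 > 12 fails; recursion stops.
v values: 29, 25, 21, 17, 13, 9; the maximum is 29.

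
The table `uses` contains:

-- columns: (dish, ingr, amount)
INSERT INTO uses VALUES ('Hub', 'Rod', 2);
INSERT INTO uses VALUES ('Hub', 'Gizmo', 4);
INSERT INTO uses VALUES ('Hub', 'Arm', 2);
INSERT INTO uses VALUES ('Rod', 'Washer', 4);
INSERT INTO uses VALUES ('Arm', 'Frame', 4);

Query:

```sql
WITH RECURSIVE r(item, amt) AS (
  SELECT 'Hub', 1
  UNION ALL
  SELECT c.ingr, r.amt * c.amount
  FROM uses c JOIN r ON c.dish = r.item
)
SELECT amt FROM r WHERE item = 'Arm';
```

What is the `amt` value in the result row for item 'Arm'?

Base: (Hub, amt=1).
Iteration 1: components of {Hub} -> Arm = 1*2 = 2, Gizmo = 1*4 = 4, Rod = 1*2 = 2.
Iteration 2: components of {Arm,Gizmo,Rod} -> Frame = 2*4 = 8, Washer = 2*4 = 8.
Iteration 3: no further components; recursion stops.

2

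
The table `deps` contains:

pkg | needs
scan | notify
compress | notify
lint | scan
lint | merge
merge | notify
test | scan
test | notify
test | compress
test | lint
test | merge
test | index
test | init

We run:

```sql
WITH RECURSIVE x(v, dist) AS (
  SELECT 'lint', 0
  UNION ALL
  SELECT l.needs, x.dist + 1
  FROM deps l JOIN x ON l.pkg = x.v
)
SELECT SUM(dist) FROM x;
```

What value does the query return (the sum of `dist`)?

Base: (lint, dist=0).
Iteration 1: edges from {lint} -> (merge, dist=1), (scan, dist=1).
Iteration 2: edges from {merge,scan} -> (notify, dist=2) x2. [UNION ALL keeps all 2 new rows, including repeats]
Iteration 3: no outgoing edges from {notify}; recursion stops.
SUM(dist) = 0 + 1 + 1 + 2 + 2 = 6.

6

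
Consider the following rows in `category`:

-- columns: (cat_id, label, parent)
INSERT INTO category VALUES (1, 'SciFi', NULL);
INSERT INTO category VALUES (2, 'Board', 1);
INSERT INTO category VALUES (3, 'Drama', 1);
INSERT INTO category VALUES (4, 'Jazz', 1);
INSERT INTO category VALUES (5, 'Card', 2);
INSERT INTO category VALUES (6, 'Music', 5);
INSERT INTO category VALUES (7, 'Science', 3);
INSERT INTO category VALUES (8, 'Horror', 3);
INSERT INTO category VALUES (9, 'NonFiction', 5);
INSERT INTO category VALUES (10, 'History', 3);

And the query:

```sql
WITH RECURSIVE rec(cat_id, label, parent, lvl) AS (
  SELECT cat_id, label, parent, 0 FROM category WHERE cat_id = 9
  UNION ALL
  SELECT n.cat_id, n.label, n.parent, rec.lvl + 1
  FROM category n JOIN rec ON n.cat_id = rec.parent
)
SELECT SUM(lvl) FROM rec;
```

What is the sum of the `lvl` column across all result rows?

Base: cat_id=9 (NonFiction), parent=5, lvl 0.
Iteration 1: join on cat_id=5 -> Card (id 5, parent=2, lvl 1).
Iteration 2: join on cat_id=2 -> Board (id 2, parent=1, lvl 2).
Iteration 3: join on cat_id=1 -> SciFi (id 1, parent=NULL, lvl 3).
Iteration 4: parent is NULL; no match; recursion stops.
SUM(lvl) = 0 + 1 + 2 + 3 = 6.

6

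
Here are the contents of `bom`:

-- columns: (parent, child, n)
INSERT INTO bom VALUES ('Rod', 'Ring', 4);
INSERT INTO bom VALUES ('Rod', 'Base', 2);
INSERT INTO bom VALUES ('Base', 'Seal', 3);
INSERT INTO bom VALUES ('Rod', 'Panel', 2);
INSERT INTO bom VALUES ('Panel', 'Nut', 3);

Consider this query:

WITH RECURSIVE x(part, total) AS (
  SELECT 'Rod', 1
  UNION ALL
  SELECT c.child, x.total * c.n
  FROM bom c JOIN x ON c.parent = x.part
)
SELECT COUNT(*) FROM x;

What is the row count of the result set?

Base: (Rod, total=1).
Iteration 1: components of {Rod} -> Base = 1*2 = 2, Panel = 1*2 = 2, Ring = 1*4 = 4.
Iteration 2: components of {Base,Panel,Ring} -> Nut = 2*3 = 6, Seal = 2*3 = 6.
Iteration 3: no further components; recursion stops.
Total rows emitted: 6.

6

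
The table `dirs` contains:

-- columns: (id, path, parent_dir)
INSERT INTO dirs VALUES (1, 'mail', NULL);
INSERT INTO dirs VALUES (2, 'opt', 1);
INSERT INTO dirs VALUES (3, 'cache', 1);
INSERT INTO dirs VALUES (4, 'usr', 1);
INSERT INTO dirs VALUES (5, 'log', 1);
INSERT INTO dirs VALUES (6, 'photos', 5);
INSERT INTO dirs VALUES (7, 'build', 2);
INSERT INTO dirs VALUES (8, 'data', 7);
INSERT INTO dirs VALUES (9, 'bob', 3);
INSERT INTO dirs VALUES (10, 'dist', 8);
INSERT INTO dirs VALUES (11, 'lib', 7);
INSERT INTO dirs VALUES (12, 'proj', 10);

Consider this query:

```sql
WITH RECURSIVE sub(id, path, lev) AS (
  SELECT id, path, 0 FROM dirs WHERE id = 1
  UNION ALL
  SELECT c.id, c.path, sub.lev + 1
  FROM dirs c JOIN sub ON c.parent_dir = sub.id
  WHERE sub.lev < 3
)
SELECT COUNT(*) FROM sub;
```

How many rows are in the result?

Base: id=1 (mail) at lev 0.
Iteration 1: rows with parent_dir in {1} -> opt (id 2, lev 1), cache (id 3, lev 1), usr (id 4, lev 1), log (id 5, lev 1).
Iteration 2: rows with parent_dir in {2,3,4,5} -> photos (id 6, lev 2), build (id 7, lev 2), bob (id 9, lev 2).
Iteration 3: rows with parent_dir in {6,7,9} -> data (id 8, lev 3), lib (id 11, lev 3).
Iteration 4: lev < 3 fails for all current rows; recursion stops.
Total rows emitted: 10.

10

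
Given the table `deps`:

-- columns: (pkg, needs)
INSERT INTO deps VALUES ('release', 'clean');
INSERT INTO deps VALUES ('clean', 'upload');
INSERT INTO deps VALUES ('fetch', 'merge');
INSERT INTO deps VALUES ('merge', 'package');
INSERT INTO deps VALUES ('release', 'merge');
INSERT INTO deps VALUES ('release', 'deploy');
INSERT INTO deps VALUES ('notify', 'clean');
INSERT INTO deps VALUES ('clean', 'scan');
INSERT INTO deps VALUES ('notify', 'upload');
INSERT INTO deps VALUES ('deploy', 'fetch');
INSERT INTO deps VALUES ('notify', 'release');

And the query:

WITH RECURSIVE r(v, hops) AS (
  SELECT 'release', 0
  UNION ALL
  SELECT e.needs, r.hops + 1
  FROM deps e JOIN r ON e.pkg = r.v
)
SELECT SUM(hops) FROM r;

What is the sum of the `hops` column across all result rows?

18

Base: (release, hops=0).
Iteration 1: edges from {release} -> (clean, hops=1), (deploy, hops=1), (merge, hops=1).
Iteration 2: edges from {clean,deploy,merge} -> (fetch, hops=2), (package, hops=2), (scan, hops=2), (upload, hops=2).
Iteration 3: edges from {fetch,package,scan,upload} -> (merge, hops=3).
Iteration 4: edges from {merge} -> (package, hops=4).
Iteration 5: no outgoing edges from {package}; recursion stops.
SUM(hops) = 0 + 1 + 1 + 1 + 2 + 2 + 2 + 2 + 3 + 4 = 18.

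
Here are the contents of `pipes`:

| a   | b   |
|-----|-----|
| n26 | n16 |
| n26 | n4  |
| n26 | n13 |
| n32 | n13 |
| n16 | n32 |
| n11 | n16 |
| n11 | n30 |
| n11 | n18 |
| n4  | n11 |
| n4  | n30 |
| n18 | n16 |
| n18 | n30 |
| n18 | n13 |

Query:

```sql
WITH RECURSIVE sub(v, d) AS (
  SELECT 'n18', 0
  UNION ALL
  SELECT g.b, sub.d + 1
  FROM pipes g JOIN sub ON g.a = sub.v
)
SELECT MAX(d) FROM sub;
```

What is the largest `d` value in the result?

Base: (n18, d=0).
Iteration 1: edges from {n18} -> (n13, d=1), (n16, d=1), (n30, d=1).
Iteration 2: edges from {n13,n16,n30} -> (n32, d=2).
Iteration 3: edges from {n32} -> (n13, d=3).
Iteration 4: no outgoing edges from {n13}; recursion stops.
d values: 0, 1, 1, 1, 2, 3; the maximum is 3.

3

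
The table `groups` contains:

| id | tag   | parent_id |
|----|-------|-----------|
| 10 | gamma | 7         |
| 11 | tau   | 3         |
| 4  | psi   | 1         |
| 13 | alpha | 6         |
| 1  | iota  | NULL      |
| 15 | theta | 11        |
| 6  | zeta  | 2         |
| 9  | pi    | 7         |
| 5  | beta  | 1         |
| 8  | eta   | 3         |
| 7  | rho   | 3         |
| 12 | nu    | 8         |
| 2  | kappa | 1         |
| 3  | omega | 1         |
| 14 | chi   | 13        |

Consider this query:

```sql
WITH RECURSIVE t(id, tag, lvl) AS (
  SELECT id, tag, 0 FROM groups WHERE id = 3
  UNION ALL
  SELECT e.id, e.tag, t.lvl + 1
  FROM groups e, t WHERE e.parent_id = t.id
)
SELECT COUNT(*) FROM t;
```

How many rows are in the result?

8

Base: id=3 (omega) at lvl 0.
Iteration 1: rows with parent_id in {3} -> rho (id 7, lvl 1), eta (id 8, lvl 1), tau (id 11, lvl 1).
Iteration 2: rows with parent_id in {7,8,11} -> pi (id 9, lvl 2), gamma (id 10, lvl 2), nu (id 12, lvl 2), theta (id 15, lvl 2).
Iteration 3: no rows with parent_id in {9,10,12,15}; recursion stops.
Total rows emitted: 8.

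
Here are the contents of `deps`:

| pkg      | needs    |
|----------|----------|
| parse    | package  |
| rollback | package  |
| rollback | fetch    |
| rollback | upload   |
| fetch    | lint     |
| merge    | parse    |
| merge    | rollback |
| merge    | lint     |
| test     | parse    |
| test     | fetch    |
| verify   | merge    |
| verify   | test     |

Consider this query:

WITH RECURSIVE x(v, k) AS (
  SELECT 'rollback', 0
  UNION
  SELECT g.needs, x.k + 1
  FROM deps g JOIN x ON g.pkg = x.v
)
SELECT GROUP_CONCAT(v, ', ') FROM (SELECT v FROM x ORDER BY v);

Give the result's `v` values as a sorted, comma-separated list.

Base: (rollback, k=0).
Iteration 1: edges from {rollback} -> (fetch, k=1), (package, k=1), (upload, k=1).
Iteration 2: edges from {fetch,package,upload} -> (lint, k=2).
Iteration 3: no outgoing edges from {lint}; recursion stops.

fetch, lint, package, rollback, upload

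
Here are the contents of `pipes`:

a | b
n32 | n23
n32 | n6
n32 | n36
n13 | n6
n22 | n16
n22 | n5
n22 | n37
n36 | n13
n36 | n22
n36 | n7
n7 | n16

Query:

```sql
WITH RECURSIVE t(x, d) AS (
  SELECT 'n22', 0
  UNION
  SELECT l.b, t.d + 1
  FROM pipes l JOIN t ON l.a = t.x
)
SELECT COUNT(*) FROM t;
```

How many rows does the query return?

4

Base: (n22, d=0).
Iteration 1: edges from {n22} -> (n16, d=1), (n37, d=1), (n5, d=1).
Iteration 2: no outgoing edges from {n16,n37,n5}; recursion stops.
Total rows emitted: 4.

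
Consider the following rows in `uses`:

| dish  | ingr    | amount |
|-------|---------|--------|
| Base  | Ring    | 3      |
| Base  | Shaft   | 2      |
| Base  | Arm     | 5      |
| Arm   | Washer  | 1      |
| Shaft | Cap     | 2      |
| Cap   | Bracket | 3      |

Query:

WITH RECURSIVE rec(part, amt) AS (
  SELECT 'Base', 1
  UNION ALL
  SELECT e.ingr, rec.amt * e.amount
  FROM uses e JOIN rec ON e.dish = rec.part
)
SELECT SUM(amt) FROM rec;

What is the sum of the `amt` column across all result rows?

32

Base: (Base, amt=1).
Iteration 1: components of {Base} -> Arm = 1*5 = 5, Ring = 1*3 = 3, Shaft = 1*2 = 2.
Iteration 2: components of {Arm,Ring,Shaft} -> Cap = 2*2 = 4, Washer = 5*1 = 5.
Iteration 3: components of {Cap,Washer} -> Bracket = 4*3 = 12.
Iteration 4: no further components; recursion stops.
SUM(amt) = 1 + 3 + 2 + 5 + 4 + 5 + 12 = 32.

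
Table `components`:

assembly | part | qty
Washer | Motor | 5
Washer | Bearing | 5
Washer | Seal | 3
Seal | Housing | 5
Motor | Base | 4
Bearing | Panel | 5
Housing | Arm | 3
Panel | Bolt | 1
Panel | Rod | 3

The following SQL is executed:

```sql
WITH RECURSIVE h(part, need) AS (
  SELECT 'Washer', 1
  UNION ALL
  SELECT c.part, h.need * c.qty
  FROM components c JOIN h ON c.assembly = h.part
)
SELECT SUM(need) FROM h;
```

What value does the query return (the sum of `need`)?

Base: (Washer, need=1).
Iteration 1: components of {Washer} -> Bearing = 1*5 = 5, Motor = 1*5 = 5, Seal = 1*3 = 3.
Iteration 2: components of {Bearing,Motor,Seal} -> Base = 5*4 = 20, Housing = 3*5 = 15, Panel = 5*5 = 25.
Iteration 3: components of {Base,Housing,Panel} -> Arm = 15*3 = 45, Bolt = 25*1 = 25, Rod = 25*3 = 75.
Iteration 4: no further components; recursion stops.
SUM(need) = 1 + 5 + 5 + 3 + 20 + 25 + 15 + 25 + 75 + 45 = 219.

219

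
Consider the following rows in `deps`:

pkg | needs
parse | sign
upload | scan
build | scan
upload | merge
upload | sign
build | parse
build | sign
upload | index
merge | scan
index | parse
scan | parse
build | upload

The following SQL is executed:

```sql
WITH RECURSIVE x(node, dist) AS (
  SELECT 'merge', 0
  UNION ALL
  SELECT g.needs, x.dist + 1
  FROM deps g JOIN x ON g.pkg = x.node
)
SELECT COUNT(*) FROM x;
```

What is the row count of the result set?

4

Base: (merge, dist=0).
Iteration 1: edges from {merge} -> (scan, dist=1).
Iteration 2: edges from {scan} -> (parse, dist=2).
Iteration 3: edges from {parse} -> (sign, dist=3).
Iteration 4: no outgoing edges from {sign}; recursion stops.
Total rows emitted: 4.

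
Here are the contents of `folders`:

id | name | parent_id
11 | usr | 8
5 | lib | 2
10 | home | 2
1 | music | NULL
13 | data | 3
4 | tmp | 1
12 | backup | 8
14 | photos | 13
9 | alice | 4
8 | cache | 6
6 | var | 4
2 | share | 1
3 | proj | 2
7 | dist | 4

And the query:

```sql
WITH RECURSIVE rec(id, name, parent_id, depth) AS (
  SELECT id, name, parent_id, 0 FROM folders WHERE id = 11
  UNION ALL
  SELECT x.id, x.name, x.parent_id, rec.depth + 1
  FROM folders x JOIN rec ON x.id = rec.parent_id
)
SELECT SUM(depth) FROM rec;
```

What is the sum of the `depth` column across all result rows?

10

Base: id=11 (usr), parent_id=8, depth 0.
Iteration 1: join on id=8 -> cache (id 8, parent_id=6, depth 1).
Iteration 2: join on id=6 -> var (id 6, parent_id=4, depth 2).
Iteration 3: join on id=4 -> tmp (id 4, parent_id=1, depth 3).
Iteration 4: join on id=1 -> music (id 1, parent_id=NULL, depth 4).
Iteration 5: parent_id is NULL; no match; recursion stops.
SUM(depth) = 0 + 1 + 2 + 3 + 4 = 10.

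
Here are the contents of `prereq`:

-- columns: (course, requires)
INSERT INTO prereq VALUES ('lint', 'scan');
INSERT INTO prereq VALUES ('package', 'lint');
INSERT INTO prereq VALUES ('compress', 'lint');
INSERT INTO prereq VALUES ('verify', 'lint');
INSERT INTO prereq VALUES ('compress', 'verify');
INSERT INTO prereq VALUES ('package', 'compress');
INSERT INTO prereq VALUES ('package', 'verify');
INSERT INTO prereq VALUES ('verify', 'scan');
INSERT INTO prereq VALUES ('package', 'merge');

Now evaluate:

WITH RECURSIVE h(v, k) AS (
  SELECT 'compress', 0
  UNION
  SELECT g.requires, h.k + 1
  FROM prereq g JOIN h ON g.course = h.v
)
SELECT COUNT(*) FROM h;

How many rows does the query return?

Base: (compress, k=0).
Iteration 1: edges from {compress} -> (lint, k=1), (verify, k=1).
Iteration 2: edges from {lint,verify} -> (lint, k=2), (scan, k=2). [UNION drops 1 duplicate row(s)]
Iteration 3: edges from {lint,scan} -> (scan, k=3).
Iteration 4: no outgoing edges from {scan}; recursion stops.
Total rows emitted: 6.

6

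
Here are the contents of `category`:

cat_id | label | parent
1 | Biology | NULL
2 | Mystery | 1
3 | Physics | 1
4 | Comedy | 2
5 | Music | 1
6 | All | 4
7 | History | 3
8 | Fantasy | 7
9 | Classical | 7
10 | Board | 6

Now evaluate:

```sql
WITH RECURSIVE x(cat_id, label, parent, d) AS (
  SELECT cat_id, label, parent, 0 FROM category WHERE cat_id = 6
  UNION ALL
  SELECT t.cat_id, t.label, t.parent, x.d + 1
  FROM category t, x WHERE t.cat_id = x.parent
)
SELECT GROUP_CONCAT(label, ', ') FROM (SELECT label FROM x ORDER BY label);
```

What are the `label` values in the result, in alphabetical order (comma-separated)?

Base: cat_id=6 (All), parent=4, d 0.
Iteration 1: join on cat_id=4 -> Comedy (id 4, parent=2, d 1).
Iteration 2: join on cat_id=2 -> Mystery (id 2, parent=1, d 2).
Iteration 3: join on cat_id=1 -> Biology (id 1, parent=NULL, d 3).
Iteration 4: parent is NULL; no match; recursion stops.

All, Biology, Comedy, Mystery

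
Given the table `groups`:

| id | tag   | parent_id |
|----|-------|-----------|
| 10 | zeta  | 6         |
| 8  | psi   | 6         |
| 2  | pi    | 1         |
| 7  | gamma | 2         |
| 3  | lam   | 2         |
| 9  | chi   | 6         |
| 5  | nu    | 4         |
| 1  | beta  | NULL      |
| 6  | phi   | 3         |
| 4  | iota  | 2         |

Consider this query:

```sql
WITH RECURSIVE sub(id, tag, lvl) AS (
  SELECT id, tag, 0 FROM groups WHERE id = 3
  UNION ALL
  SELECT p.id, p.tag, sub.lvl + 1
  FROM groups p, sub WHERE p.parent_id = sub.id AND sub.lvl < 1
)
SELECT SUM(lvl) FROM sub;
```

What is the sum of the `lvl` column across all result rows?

Base: id=3 (lam) at lvl 0.
Iteration 1: rows with parent_id in {3} -> phi (id 6, lvl 1).
Iteration 2: lvl < 1 fails for all current rows; recursion stops.
SUM(lvl) = 0 + 1 = 1.

1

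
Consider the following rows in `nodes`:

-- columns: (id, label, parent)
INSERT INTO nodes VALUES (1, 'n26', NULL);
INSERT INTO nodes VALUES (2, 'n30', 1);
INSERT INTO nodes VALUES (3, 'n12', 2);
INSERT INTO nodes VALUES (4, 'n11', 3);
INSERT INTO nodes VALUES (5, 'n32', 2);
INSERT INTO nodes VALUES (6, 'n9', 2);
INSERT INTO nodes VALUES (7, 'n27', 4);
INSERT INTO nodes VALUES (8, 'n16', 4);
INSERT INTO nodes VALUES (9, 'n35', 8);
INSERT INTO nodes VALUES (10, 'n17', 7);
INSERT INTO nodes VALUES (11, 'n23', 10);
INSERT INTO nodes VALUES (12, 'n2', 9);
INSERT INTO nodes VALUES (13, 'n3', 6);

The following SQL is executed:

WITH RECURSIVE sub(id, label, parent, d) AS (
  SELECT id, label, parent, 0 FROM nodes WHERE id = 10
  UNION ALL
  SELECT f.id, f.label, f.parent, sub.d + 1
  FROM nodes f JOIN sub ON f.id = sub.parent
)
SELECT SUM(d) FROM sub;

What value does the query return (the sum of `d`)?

15

Base: id=10 (n17), parent=7, d 0.
Iteration 1: join on id=7 -> n27 (id 7, parent=4, d 1).
Iteration 2: join on id=4 -> n11 (id 4, parent=3, d 2).
Iteration 3: join on id=3 -> n12 (id 3, parent=2, d 3).
Iteration 4: join on id=2 -> n30 (id 2, parent=1, d 4).
Iteration 5: join on id=1 -> n26 (id 1, parent=NULL, d 5).
Iteration 6: parent is NULL; no match; recursion stops.
SUM(d) = 0 + 1 + 2 + 3 + 4 + 5 = 15.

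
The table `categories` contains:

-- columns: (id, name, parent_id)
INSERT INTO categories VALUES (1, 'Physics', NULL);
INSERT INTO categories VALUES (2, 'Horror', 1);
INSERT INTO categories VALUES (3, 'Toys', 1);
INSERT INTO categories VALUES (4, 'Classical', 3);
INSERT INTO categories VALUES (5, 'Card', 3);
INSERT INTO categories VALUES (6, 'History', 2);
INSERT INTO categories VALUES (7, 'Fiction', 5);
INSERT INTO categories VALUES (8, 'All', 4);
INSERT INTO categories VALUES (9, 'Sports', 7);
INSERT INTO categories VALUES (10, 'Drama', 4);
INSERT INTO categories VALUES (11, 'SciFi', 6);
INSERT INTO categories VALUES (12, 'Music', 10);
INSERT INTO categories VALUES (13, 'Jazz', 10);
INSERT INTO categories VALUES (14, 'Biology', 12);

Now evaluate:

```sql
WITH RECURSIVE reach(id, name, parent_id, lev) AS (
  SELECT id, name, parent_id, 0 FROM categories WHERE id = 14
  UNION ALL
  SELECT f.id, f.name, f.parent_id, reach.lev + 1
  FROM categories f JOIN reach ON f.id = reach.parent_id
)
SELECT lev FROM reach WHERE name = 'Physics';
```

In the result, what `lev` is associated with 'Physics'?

Base: id=14 (Biology), parent_id=12, lev 0.
Iteration 1: join on id=12 -> Music (id 12, parent_id=10, lev 1).
Iteration 2: join on id=10 -> Drama (id 10, parent_id=4, lev 2).
Iteration 3: join on id=4 -> Classical (id 4, parent_id=3, lev 3).
Iteration 4: join on id=3 -> Toys (id 3, parent_id=1, lev 4).
Iteration 5: join on id=1 -> Physics (id 1, parent_id=NULL, lev 5).
Iteration 6: parent_id is NULL; no match; recursion stops.

5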